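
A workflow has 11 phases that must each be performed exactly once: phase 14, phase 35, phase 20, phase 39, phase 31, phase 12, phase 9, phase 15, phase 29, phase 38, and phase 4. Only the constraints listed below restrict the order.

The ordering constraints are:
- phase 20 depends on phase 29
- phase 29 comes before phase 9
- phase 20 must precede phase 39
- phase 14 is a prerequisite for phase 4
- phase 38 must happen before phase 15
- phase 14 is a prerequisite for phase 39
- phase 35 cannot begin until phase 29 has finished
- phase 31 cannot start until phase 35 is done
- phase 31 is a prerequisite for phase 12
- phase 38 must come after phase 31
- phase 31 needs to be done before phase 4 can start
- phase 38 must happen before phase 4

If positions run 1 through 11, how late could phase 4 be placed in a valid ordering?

Phase 4 has no required successors, so nothing stops it from going last (position 11).

11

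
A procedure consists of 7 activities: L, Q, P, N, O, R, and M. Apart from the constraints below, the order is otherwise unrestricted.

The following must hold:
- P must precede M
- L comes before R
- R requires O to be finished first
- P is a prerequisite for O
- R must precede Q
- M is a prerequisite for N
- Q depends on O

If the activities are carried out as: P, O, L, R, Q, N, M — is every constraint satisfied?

The sequence places N ahead of M.
Since M is required before N, the ordering is invalid.

No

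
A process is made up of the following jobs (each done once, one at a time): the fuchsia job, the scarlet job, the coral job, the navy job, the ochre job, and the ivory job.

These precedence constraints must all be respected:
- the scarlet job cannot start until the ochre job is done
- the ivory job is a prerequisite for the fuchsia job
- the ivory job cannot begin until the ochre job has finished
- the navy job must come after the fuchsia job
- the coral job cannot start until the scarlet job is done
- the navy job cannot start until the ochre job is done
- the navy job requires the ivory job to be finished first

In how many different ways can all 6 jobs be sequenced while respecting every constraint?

10

The ochre job is the only job with nothing required before it, so every ordering starts there.
Counting all ways to extend the partial order to a total order gives 10.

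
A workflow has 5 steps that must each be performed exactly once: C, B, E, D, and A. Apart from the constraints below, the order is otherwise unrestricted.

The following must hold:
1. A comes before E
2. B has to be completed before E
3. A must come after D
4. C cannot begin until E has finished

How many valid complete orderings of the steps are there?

3

The steps with no prerequisites are B, D; any of them can be placed first.
Systematically extending each partial ordering one step at a time and counting, there are 3 complete orderings.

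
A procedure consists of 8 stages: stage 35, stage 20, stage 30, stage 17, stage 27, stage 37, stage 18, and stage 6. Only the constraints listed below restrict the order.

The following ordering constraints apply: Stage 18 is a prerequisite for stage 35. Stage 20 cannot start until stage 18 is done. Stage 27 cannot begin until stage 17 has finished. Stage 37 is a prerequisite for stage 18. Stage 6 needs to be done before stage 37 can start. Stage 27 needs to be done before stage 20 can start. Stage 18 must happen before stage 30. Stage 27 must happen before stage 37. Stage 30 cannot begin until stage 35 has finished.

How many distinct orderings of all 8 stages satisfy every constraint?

9

2 stages have no prerequisites (stage 17, stage 6), so any of them could come first.
Systematically extending each partial ordering one stage at a time and counting, there are 9 complete orderings.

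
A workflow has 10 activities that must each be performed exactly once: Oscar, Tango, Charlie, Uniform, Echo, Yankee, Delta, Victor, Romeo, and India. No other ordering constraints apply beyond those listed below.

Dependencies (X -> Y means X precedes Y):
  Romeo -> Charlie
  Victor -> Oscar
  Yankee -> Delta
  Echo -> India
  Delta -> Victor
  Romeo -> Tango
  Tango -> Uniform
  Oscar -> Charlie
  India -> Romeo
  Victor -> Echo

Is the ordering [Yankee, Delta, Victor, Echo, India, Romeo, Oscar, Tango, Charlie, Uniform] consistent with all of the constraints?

Yes

Checking each listed constraint against this order: for instance, Victor is in position 3 and Oscar in position 7, so that constraint holds — and the remaining constraints check out the same way.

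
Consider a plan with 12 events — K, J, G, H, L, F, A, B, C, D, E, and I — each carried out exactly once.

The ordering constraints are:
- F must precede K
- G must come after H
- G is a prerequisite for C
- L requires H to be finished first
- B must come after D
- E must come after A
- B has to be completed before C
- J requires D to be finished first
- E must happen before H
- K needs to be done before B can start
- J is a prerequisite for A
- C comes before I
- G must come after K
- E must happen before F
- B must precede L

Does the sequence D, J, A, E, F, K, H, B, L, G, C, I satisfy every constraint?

Every stated constraint is respected: D sits at position 1, ahead of B at position 8, and each of the other listed pairs likewise has the predecessor earlier in the sequence.

Yes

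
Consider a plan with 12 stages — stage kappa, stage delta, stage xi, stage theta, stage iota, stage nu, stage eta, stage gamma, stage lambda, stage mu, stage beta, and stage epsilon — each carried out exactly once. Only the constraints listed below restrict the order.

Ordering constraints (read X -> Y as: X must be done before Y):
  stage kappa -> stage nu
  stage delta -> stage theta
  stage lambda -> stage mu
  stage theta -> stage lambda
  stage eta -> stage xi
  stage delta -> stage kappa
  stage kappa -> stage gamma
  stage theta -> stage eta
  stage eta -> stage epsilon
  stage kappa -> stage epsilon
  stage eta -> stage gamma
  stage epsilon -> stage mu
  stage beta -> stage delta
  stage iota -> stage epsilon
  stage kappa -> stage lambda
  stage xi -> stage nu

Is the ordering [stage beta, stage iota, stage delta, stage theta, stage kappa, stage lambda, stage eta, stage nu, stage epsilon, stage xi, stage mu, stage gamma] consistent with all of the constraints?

In the proposed order, stage nu appears before stage xi.
But one of the constraints requires stage xi before stage nu, so this ordering violates it.

No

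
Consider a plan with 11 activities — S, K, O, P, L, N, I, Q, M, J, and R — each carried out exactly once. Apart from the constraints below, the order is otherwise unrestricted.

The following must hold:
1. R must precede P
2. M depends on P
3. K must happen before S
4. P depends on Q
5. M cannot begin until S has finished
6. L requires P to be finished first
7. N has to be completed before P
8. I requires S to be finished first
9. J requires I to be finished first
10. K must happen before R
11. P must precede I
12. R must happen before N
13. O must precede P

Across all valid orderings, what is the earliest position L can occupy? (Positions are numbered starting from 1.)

7

Every activity that must precede L has to come before it. Tracing all chains that end at L, those activities are: K, O, P, N, Q, R — 6 in total.
So at minimum 6 activities come before L, putting L no earlier than position 7. That position is achievable by scheduling exactly those predecessors first.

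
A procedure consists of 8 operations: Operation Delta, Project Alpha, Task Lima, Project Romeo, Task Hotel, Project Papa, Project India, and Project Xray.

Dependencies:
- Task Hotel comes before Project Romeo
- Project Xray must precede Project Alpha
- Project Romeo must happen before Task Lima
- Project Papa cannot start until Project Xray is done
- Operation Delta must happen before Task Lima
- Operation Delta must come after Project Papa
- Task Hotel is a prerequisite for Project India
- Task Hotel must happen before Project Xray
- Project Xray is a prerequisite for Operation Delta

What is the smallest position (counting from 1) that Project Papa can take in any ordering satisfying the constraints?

Working backwards through the constraints from Project Papa, its full set of required predecessors is Task Hotel, Project Xray — 2 of them.
So at minimum 2 operations come before Project Papa, putting Project Papa no earlier than position 3. That position is achievable by scheduling exactly those predecessors first.

3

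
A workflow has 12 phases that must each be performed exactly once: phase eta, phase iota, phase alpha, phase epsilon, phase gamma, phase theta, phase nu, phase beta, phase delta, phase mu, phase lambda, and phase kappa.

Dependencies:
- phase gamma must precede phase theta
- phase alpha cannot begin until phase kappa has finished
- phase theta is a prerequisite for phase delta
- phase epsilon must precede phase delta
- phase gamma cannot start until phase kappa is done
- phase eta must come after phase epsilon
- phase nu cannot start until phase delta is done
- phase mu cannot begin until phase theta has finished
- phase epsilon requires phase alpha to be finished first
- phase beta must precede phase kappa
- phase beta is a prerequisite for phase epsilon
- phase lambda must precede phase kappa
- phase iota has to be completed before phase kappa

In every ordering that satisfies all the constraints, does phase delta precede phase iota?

No

The constraints actually force phase iota before phase delta (via phase iota → phase kappa → phase alpha → phase epsilon → phase delta), not the other way around.
So phase delta never precedes phase iota.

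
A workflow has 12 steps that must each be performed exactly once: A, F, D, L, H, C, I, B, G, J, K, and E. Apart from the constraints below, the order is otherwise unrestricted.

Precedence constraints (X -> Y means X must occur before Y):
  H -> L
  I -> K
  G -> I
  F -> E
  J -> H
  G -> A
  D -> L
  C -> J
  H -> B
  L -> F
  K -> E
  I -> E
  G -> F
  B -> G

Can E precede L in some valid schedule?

No

There is a dependency chain L → F → E, so E always comes after L.
Hence E can never be scheduled before L.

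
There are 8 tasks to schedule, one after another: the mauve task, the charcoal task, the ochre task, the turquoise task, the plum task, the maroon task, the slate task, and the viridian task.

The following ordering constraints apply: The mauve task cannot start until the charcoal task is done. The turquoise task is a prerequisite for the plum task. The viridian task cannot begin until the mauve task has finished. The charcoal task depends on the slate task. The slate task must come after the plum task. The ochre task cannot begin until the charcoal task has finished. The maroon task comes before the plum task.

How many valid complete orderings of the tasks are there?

6

The tasks with no prerequisites are the turquoise task, the maroon task; any of them can be placed first.
Counting all ways to extend the partial order to a total order gives 6.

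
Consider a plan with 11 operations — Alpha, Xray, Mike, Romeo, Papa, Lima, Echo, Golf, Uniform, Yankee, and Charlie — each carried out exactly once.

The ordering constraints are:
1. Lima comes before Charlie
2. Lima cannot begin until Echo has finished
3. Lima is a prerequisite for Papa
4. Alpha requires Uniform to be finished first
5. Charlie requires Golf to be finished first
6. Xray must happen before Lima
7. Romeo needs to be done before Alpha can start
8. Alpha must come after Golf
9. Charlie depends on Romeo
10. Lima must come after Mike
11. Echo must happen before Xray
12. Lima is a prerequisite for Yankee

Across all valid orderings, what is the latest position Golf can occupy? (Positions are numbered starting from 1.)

9

Every operation that must follow Golf has to come after it. Tracing all chains starting from Golf, those operations are: Alpha, Charlie — 2 in total.
With 2 mandatory successors out of 11 operations total, the latest slot for Golf is 11−2 = 9, and it's reachable by doing all non-successors before Golf.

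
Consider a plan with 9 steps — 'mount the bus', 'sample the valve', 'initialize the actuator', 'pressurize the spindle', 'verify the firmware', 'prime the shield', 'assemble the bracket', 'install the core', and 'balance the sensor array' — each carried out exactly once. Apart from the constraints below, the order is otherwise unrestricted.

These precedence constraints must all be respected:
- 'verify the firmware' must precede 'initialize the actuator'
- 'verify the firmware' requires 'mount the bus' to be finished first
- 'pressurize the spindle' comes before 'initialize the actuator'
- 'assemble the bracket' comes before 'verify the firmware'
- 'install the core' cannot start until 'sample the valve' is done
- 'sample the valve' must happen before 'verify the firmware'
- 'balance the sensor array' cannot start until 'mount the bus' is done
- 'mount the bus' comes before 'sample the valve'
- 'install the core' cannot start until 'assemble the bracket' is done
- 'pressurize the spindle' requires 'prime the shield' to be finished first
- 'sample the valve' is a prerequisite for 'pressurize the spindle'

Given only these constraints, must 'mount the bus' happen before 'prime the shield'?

No

No chain of constraints connects 'mount the bus' to 'prime the shield' in either direction.
A valid ordering placing 'prime the shield' before 'mount the bus' exists, so the answer is no.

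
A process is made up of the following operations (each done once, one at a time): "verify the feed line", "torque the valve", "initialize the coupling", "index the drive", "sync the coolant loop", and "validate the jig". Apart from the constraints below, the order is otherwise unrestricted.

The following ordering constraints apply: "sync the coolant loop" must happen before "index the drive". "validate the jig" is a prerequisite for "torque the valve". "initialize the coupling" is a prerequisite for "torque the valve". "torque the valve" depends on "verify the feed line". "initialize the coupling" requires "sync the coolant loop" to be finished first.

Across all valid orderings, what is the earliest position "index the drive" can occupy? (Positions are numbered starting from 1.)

2

Working backwards through the constraints from "index the drive", its only required predecessor is "sync the coolant loop".
So at minimum 1 operation comes before "index the drive", putting "index the drive" no earlier than position 2. That position is achievable by scheduling exactly that predecessor first.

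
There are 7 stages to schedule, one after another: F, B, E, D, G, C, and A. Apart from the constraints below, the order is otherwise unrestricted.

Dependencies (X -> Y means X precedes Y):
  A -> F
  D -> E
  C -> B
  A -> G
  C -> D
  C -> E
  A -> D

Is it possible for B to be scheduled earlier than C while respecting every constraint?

There is a dependency chain C → B, so B always comes after C.
So no valid ordering can have B before C.

No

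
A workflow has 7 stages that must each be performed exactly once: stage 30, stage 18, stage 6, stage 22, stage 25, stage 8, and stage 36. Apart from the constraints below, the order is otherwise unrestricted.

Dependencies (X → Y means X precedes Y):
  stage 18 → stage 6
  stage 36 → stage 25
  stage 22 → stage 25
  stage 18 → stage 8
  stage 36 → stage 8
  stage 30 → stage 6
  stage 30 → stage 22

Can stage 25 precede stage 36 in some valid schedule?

There is a dependency chain stage 36 → stage 25, so stage 25 always comes after stage 36.
So no valid ordering can have stage 25 before stage 36.

No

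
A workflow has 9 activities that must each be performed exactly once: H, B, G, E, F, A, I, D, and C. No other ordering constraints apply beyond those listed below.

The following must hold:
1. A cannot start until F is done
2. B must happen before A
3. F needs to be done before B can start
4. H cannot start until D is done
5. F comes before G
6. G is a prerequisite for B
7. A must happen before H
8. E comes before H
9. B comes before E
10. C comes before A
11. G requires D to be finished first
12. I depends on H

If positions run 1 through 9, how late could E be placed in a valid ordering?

7

Every activity that must follow E has to come after it. Tracing all chains starting from E, those activities are: H, I — 2 in total.
So at least 2 activities follow E, putting E no later than position 7. That position is achievable by scheduling everything else first.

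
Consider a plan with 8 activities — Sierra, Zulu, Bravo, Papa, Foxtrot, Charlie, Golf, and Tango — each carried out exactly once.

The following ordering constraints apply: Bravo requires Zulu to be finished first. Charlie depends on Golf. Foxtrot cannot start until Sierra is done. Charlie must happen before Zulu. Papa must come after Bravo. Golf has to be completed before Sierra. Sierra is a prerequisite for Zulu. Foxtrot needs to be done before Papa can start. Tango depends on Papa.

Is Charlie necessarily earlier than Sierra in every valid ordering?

No

Nothing in the constraints links Charlie and Sierra; they are unordered relative to each other.
There exist valid orderings with Sierra before Charlie, so Charlie is not required to come first.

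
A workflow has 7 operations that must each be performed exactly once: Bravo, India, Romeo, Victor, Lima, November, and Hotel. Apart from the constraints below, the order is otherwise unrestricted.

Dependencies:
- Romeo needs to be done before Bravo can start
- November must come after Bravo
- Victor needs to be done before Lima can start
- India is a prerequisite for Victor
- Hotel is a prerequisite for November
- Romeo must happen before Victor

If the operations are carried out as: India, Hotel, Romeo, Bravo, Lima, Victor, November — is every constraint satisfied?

No

The sequence places Lima ahead of Victor.
Since Victor is required before Lima, the ordering is invalid.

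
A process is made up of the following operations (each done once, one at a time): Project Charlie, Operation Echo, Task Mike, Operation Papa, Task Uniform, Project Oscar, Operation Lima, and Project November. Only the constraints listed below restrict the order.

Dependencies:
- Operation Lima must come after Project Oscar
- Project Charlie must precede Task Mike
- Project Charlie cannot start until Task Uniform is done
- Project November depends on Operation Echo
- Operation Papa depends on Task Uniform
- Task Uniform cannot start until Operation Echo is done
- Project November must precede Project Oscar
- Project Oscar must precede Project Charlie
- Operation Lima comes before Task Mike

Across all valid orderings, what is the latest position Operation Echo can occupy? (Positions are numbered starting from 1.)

The operations that are forced after Operation Echo, directly or by a chain of constraints, are Project Charlie, Task Mike, Operation Papa, Task Uniform, Project Oscar, Operation Lima, Project November. That's 7 operations.
With 7 mandatory successors out of 8 operations total, the latest slot for Operation Echo is 8−7 = 1, and it's reachable by doing all non-successors before Operation Echo.

1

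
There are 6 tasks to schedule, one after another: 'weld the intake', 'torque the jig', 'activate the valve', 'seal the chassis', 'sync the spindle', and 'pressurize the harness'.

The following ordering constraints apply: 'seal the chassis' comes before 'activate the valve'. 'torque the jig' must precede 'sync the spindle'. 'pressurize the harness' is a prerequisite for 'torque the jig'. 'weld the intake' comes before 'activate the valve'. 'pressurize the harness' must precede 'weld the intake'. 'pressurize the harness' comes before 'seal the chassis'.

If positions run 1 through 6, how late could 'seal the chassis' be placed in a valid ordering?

5

The only task forced after 'seal the chassis' (directly or by a chain) is 'activate the valve'.
With 1 mandatory successor out of 6 tasks total, the latest slot for 'seal the chassis' is 6−1 = 5, and it's reachable by doing all non-successors before 'seal the chassis'.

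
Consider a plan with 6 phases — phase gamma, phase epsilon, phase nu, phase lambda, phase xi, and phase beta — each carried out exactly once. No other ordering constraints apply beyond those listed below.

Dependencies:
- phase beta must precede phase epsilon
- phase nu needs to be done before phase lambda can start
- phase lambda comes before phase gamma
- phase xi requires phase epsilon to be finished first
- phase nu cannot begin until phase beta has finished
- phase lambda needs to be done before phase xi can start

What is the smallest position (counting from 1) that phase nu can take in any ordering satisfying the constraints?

The only phase forced before phase nu (directly or transitively) is phase beta.
So at minimum 1 phase comes before phase nu, putting phase nu no earlier than position 2. That position is achievable by scheduling exactly that predecessor first.

2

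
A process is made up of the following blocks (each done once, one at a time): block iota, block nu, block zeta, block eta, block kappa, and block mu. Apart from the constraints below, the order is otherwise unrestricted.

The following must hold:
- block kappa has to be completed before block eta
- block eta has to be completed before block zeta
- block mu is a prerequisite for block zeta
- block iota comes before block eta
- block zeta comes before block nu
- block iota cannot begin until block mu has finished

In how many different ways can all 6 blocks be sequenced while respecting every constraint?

2 blocks have no prerequisites (block kappa, block mu), so any of them could come first.
Enumerating by repeatedly choosing an available block (one whose prerequisites are all placed) gives 3 distinct complete orderings.

3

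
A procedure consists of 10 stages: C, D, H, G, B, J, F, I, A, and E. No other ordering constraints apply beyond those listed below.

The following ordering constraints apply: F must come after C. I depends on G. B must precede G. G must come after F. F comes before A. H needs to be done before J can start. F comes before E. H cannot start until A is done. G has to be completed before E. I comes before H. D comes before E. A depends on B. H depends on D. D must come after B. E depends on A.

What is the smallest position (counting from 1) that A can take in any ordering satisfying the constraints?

4

The stages that are forced before A, directly or transitively, are C, B, F. That's 3 stages.
So at minimum 3 stages come before A, putting A no earlier than position 4. That position is achievable by scheduling exactly those predecessors first.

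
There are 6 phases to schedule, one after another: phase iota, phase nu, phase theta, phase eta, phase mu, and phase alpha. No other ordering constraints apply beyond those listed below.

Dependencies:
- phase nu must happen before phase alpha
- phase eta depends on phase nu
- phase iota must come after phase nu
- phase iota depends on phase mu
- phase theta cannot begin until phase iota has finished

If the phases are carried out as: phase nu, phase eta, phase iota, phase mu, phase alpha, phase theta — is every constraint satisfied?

No

Here phase mu comes after phase iota.
Since phase mu is required before phase iota, the ordering is invalid.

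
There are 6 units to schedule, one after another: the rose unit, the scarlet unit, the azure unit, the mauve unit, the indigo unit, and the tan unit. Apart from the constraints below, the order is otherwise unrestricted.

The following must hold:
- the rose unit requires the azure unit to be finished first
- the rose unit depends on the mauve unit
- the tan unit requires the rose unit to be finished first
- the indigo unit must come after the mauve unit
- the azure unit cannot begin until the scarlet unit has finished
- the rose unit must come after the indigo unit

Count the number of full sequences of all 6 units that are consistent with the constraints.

The units with no prerequisites are the scarlet unit, the mauve unit; any of them can be placed first.
Enumerating by repeatedly choosing an available unit (one whose prerequisites are all placed) gives 6 distinct complete orderings.

6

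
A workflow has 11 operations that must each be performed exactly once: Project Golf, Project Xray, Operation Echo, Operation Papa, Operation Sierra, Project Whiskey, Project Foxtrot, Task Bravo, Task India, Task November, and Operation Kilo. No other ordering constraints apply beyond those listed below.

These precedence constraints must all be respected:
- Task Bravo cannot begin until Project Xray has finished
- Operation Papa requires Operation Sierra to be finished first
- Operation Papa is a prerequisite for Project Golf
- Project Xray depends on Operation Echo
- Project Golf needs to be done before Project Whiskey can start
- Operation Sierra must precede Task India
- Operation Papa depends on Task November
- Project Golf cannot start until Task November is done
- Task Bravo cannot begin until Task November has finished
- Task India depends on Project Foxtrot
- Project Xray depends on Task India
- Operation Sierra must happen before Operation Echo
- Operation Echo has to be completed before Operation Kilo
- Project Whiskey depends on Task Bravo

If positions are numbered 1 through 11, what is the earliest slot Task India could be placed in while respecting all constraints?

Working backwards through the constraints from Task India, its full set of required predecessors is Operation Sierra, Project Foxtrot — 2 of them.
With 2 mandatory predecessors, the earliest Task India can sit is position 2+1 = 3, and placing just those 2 first achieves it.

3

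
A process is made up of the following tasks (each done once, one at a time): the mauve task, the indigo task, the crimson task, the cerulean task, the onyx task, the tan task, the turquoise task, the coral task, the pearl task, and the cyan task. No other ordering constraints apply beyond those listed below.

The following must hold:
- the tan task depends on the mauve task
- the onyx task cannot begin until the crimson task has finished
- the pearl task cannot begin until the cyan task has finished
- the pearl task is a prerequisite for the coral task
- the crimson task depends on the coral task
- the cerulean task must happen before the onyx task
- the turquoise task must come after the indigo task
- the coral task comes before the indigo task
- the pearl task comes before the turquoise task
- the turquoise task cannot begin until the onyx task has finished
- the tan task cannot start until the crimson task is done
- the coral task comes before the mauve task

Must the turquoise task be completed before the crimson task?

No

The constraints actually force the crimson task before the turquoise task (via the crimson task → the onyx task → the turquoise task), not the other way around.
So the turquoise task does not have to come before the crimson task — it cannot.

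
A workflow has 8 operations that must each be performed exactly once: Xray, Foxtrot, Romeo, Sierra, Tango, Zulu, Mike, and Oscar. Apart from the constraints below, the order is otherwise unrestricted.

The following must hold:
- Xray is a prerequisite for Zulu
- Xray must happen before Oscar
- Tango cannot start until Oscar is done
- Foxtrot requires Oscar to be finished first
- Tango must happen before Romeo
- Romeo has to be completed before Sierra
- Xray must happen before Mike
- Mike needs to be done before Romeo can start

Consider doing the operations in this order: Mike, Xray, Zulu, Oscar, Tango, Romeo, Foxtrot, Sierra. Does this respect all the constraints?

The sequence places Mike ahead of Xray.
That contradicts the constraint that Xray must precede Mike.

No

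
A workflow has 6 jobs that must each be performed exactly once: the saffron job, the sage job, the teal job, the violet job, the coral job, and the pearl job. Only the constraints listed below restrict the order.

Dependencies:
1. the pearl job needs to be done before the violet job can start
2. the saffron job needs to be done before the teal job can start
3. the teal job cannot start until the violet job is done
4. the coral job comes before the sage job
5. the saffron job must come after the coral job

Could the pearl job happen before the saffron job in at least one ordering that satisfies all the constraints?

No chain of constraints runs from the saffron job to the pearl job, so the saffron job is not required to come first.
So a valid ordering placing the pearl job earlier than the saffron job exists.

Yes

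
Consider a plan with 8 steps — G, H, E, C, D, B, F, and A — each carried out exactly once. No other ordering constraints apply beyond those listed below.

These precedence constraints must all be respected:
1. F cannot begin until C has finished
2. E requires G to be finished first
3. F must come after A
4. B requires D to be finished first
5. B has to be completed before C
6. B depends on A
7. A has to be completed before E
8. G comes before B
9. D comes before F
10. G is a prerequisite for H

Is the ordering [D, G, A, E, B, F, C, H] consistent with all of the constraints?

No

The sequence places F ahead of C.
But one of the constraints requires C before F, so this ordering violates it.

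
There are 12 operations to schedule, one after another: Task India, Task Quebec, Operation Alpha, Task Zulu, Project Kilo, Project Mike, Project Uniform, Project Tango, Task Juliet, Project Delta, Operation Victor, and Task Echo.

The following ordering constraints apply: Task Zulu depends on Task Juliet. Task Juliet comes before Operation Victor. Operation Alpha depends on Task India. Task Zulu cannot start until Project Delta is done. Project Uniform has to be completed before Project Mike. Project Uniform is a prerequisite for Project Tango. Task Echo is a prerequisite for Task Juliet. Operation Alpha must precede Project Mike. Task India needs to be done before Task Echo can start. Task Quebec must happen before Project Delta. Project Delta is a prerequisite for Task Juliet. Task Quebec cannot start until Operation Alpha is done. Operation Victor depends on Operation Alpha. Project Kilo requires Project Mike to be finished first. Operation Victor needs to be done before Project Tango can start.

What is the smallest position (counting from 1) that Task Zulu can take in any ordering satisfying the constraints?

Working backwards through the constraints from Task Zulu, its full set of required predecessors is Task India, Task Quebec, Operation Alpha, Task Juliet, Project Delta, Task Echo — 6 of them.
So at minimum 6 operations come before Task Zulu, putting Task Zulu no earlier than position 7. That position is achievable by scheduling exactly those predecessors first.

7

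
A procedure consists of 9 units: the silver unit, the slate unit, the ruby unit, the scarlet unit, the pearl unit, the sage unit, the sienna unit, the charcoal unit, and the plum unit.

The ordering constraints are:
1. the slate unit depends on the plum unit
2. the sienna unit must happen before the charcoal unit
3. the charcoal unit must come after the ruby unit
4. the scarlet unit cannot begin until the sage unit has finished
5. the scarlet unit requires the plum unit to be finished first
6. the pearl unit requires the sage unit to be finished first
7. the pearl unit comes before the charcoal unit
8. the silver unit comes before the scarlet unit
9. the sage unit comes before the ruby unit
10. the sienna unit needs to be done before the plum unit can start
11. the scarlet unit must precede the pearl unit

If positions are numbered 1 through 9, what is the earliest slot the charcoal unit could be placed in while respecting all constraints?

8

Working backwards through the constraints from the charcoal unit, its full set of required predecessors is the silver unit, the ruby unit, the scarlet unit, the pearl unit, the sage unit, the sienna unit, the plum unit — 7 of them.
So at minimum 7 units come before the charcoal unit, putting the charcoal unit no earlier than position 8. That position is achievable by scheduling exactly those predecessors first.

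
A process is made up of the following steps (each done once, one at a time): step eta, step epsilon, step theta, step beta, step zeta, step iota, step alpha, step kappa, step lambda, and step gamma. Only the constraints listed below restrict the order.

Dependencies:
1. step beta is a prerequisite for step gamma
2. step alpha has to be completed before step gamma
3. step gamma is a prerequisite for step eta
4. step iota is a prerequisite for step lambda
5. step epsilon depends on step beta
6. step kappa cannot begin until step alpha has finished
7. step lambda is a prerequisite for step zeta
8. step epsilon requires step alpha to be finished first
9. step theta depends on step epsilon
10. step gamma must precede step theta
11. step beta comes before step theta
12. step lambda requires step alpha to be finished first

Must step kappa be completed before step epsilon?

No

Step kappa and step epsilon are not related by any chain of constraints.
So step kappa can come before step epsilon or after — it is not forced.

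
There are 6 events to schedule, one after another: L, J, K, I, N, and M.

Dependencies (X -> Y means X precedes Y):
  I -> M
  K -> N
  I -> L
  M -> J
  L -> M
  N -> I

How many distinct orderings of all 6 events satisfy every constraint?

1

K is the only event with nothing required before it, so every ordering starts there.
Continuing from there, at each step only one event has all its prerequisites placed, so the ordering is fully determined — there is exactly 1.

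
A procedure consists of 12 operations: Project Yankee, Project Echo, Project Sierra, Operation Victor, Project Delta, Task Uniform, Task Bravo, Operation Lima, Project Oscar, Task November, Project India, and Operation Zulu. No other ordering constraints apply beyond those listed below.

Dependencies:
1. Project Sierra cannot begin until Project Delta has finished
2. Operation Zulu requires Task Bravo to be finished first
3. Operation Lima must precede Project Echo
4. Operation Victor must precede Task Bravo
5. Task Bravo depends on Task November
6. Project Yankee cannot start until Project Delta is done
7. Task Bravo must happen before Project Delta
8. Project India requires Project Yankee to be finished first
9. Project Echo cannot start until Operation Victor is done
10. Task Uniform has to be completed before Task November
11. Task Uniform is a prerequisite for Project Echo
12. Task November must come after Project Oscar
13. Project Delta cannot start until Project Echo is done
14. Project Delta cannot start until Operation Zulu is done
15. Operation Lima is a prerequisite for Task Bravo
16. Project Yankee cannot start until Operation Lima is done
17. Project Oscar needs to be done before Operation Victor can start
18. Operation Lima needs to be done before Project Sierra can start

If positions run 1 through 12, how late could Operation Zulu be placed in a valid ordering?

8

The operations that are forced after Operation Zulu, directly or by a chain of constraints, are Project Yankee, Project Sierra, Project Delta, Project India. That's 4 operations.
So at least 4 operations follow Operation Zulu, putting Operation Zulu no later than position 8. That position is achievable by scheduling everything else first.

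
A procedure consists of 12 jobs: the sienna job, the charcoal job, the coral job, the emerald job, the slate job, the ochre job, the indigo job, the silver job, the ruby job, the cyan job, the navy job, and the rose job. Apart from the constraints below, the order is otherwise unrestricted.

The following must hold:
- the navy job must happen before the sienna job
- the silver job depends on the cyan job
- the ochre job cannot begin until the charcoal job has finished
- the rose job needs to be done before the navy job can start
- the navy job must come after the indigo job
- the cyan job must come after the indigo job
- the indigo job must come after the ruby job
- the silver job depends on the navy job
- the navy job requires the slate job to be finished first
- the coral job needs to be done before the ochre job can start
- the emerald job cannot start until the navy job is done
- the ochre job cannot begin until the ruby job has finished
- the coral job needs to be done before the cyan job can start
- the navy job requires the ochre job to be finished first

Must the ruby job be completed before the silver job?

Yes

Chaining the stated constraints: the ruby job → the ochre job → the navy job → the silver job.
That forces the ruby job before the silver job in every valid schedule.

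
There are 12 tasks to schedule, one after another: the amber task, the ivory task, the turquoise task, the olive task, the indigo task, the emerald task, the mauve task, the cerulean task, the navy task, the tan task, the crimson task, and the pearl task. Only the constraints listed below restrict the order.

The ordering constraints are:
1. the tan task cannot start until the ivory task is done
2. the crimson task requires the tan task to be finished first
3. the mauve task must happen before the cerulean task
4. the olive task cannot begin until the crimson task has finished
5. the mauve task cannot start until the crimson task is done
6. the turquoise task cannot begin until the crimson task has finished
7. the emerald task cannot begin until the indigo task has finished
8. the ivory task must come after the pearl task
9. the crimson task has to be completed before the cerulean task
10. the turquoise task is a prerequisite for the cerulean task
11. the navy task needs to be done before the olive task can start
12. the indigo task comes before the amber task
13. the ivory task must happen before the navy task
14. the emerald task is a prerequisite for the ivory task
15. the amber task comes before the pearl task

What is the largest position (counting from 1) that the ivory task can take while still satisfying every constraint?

Following every chain forward from the ivory task, the tasks that must come later are the turquoise task, the olive task, the mauve task, the cerulean task, the navy task, the tan task, the crimson task — 7 of them.
So at least 7 tasks follow the ivory task, putting the ivory task no later than position 5. That position is achievable by scheduling everything else first.

5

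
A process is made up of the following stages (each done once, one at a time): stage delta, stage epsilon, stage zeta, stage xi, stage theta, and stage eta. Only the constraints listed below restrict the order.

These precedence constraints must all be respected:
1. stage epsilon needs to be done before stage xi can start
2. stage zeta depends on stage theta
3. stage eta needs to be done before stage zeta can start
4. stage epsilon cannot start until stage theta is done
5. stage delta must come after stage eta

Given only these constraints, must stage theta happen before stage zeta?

Tracing the constraints gives a chain: stage theta → stage zeta.
That forces stage theta before stage zeta in every valid schedule.

Yes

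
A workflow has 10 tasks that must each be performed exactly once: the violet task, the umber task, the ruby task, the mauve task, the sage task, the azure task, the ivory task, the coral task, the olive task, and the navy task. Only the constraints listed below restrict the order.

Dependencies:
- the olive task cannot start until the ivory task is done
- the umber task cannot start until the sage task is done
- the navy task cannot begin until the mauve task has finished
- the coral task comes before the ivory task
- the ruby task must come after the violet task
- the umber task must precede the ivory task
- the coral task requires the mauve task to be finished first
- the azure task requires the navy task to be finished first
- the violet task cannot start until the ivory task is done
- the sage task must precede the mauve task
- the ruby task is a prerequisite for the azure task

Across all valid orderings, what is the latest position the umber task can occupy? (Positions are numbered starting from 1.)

Every task that must follow the umber task has to come after it. Tracing all chains starting from the umber task, those tasks are: the violet task, the ruby task, the azure task, the ivory task, the olive task — 5 in total.
So at least 5 tasks follow the umber task, putting the umber task no later than position 5. That position is achievable by scheduling everything else first.

5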